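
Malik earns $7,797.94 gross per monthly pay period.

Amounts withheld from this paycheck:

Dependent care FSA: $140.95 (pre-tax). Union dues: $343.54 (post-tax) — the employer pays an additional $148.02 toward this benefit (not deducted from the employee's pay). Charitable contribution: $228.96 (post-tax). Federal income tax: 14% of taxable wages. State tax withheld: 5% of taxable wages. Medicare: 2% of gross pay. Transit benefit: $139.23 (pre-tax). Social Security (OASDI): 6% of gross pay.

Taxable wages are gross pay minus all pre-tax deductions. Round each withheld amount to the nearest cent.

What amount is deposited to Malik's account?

$4,893.04

Dependent care FSA: $140.95
Transit benefit: $139.23
Pre-tax total = $140.95 + $139.23 = $280.18
Taxable wages = $7,797.94 − $280.18 = $7,517.76
State tax withheld: $7,517.76 × 0.05 = $375.89
Federal income tax: $7,517.76 × 0.14 = $1,052.49
Medicare: $7,797.94 × 0.02 = $155.96
Social Security (OASDI): $7,797.94 × 0.06 = $467.88
Charitable contribution: $228.96
Union dues: $343.54
(Employer's $148.02 toward union dues is not withheld from the employee.)
Total deductions = $140.95 + $139.23 + $375.89 + $1,052.49 + $155.96 + $467.88 + $228.96 + $343.54 = $2,904.90
Net pay = $7,797.94 − $2,904.90 = $4,893.04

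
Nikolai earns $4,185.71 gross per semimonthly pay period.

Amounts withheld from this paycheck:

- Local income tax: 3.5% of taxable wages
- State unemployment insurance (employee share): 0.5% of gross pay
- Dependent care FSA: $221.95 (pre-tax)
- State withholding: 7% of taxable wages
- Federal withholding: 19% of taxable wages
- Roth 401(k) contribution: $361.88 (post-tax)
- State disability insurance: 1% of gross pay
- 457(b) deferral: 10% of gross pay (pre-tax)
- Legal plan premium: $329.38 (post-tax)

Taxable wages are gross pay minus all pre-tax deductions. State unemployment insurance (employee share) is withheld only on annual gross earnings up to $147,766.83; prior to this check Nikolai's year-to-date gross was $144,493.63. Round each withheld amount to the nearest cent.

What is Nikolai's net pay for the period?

$1,749.87

457(b) deferral: $4,185.71 × 0.1 = $418.57
Dependent care FSA: $221.95
Pre-tax total = $418.57 + $221.95 = $640.52
Taxable wages = $4,185.71 − $640.52 = $3,545.19
State withholding: $3,545.19 × 0.07 = $248.16
Federal withholding: $3,545.19 × 0.19 = $673.59
Local income tax: $3,545.19 × 0.035 = $124.08
State disability insurance: $4,185.71 × 0.01 = $41.86
State unemployment insurance (employee share): only $147,766.83 − $144,493.63 = $3,273.20 of this check is subject → $3,273.20 × 0.005 = $16.37
Legal plan premium: $329.38
Roth 401(k) contribution: $361.88
Total deductions = $418.57 + $221.95 + $248.16 + $673.59 + $124.08 + $41.86 + $16.37 + $329.38 + $361.88 = $2,435.84
Net pay = $4,185.71 − $2,435.84 = $1,749.87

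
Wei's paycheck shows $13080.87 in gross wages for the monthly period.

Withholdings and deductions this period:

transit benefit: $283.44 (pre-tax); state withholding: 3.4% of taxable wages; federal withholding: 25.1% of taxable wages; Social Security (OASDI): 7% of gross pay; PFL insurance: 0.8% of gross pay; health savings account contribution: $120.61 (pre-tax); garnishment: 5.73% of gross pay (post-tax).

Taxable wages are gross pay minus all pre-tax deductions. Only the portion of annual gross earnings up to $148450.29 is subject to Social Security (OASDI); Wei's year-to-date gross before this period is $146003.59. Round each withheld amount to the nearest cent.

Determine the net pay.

$8038.48

Transit benefit: $283.44
Health savings account contribution: $120.61
Pre-tax total = $283.44 + $120.61 = $404.05
Taxable wages = $13080.87 − $404.05 = $12676.82
State withholding: $12676.82 × 0.034 = $431.01
Federal withholding: $12676.82 × 0.251 = $3181.88
PFL insurance: $13080.87 × 0.008 = $104.65
Social Security (OASDI): only $148450.29 − $146003.59 = $2446.70 of this check is subject → $2446.70 × 0.07 = $171.27
Garnishment: $13080.87 × 0.0573 = $749.53
Total deductions = $283.44 + $120.61 + $431.01 + $3181.88 + $104.65 + $171.27 + $749.53 = $5042.39
Net pay = $13080.87 − $5042.39 = $8038.48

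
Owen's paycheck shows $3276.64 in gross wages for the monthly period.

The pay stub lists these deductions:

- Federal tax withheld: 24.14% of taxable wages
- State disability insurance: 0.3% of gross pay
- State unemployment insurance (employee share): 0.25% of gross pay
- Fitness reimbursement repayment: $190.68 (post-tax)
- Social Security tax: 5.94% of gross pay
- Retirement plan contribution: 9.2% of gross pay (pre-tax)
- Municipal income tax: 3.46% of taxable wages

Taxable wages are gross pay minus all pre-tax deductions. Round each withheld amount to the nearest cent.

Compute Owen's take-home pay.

$1750.71

Retirement plan contribution: $3276.64 × 0.092 = $301.45
Taxable wages = $3276.64 − $301.45 = $2975.19
Federal tax withheld: $2975.19 × 0.2414 = $718.21
Municipal income tax: $2975.19 × 0.0346 = $102.94
State unemployment insurance (employee share): $3276.64 × 0.0025 = $8.19
State disability insurance: $3276.64 × 0.003 = $9.83
Social Security tax: $3276.64 × 0.0594 = $194.63
Fitness reimbursement repayment: $190.68
Total deductions = $301.45 + $718.21 + $102.94 + $8.19 + $9.83 + $194.63 + $190.68 = $1525.93
Net pay = $3276.64 − $1525.93 = $1750.71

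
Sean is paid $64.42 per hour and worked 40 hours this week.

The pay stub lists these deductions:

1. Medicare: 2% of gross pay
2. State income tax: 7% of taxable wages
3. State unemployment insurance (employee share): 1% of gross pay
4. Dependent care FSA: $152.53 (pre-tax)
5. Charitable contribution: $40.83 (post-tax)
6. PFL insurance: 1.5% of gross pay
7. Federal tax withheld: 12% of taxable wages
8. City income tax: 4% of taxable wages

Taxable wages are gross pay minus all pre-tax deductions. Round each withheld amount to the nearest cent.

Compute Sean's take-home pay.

Gross pay: 40 × $64.42 = $2,576.80
Dependent care FSA: $152.53
Taxable wages = $2,576.80 − $152.53 = $2,424.27
State income tax: $2,424.27 × 0.07 = $169.70
Federal tax withheld: $2,424.27 × 0.12 = $290.91
City income tax: $2,424.27 × 0.04 = $96.97
Medicare: $2,576.80 × 0.02 = $51.54
State unemployment insurance (employee share): $2,576.80 × 0.01 = $25.77
PFL insurance: $2,576.80 × 0.015 = $38.65
Charitable contribution: $40.83
Total deductions = $152.53 + $169.70 + $290.91 + $96.97 + $51.54 + $25.77 + $38.65 + $40.83 = $866.90
Net pay = $2,576.80 − $866.90 = $1,709.90

$1,709.90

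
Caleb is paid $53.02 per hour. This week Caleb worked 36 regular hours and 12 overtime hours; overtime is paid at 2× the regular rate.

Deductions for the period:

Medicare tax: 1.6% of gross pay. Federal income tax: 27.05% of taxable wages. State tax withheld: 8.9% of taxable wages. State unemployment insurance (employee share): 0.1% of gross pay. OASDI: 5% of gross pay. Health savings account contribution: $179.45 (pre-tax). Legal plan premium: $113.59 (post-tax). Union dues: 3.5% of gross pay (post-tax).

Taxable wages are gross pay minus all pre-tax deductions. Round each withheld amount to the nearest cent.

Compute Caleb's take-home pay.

Regular pay: 36 × $53.02 = $1,908.72
Overtime pay: 12 × $53.02 × 2 = $1,272.48
Gross pay = $1,908.72 + $1,272.48 = $3,181.20
Health savings account contribution: $179.45
Taxable wages = $3,181.20 − $179.45 = $3,001.75
State tax withheld: $3,001.75 × 0.089 = $267.16
Federal income tax: $3,001.75 × 0.2705 = $811.97
OASDI: $3,181.20 × 0.05 = $159.06
State unemployment insurance (employee share): $3,181.20 × 0.001 = $3.18
Medicare tax: $3,181.20 × 0.016 = $50.90
Legal plan premium: $113.59
Union dues: $3,181.20 × 0.035 = $111.34
Total deductions = $179.45 + $267.16 + $811.97 + $159.06 + $3.18 + $50.90 + $113.59 + $111.34 = $1,696.65
Net pay = $3,181.20 − $1,696.65 = $1,484.55

$1,484.55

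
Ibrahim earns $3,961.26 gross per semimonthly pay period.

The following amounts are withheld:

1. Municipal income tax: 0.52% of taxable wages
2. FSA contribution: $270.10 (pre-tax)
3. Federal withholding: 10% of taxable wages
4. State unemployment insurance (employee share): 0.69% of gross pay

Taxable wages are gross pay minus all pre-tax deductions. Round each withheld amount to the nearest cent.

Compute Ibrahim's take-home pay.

$3,275.52

FSA contribution: $270.10
Taxable wages = $3,961.26 − $270.10 = $3,691.16
Municipal income tax: $3,691.16 × 0.0052 = $19.19
Federal withholding: $3,691.16 × 0.1 = $369.12
State unemployment insurance (employee share): $3,961.26 × 0.0069 = $27.33
Total deductions = $270.10 + $19.19 + $369.12 + $27.33 = $685.74
Net pay = $3,961.26 − $685.74 = $3,275.52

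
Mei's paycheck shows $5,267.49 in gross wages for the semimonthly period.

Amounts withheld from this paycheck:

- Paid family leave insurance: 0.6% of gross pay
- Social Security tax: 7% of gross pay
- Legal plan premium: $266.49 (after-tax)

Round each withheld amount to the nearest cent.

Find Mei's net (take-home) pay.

Social Security tax: $5,267.49 × 0.07 = $368.72
Paid family leave insurance: $5,267.49 × 0.006 = $31.60
Legal plan premium: $266.49
Total deductions = $368.72 + $31.60 + $266.49 = $666.81
Net pay = $5,267.49 − $666.81 = $4,600.68

$4,600.68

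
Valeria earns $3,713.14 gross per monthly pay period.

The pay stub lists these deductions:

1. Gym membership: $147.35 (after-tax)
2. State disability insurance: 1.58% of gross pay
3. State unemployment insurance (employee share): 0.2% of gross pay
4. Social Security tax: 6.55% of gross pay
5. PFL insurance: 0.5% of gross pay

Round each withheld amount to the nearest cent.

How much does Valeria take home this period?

State disability insurance: $3,713.14 × 0.0158 = $58.67
Social Security tax: $3,713.14 × 0.0655 = $243.21
State unemployment insurance (employee share): $3,713.14 × 0.002 = $7.43
PFL insurance: $3,713.14 × 0.005 = $18.57
Gym membership: $147.35
Total deductions = $58.67 + $243.21 + $7.43 + $18.57 + $147.35 = $475.23
Net pay = $3,713.14 − $475.23 = $3,237.91

$3,237.91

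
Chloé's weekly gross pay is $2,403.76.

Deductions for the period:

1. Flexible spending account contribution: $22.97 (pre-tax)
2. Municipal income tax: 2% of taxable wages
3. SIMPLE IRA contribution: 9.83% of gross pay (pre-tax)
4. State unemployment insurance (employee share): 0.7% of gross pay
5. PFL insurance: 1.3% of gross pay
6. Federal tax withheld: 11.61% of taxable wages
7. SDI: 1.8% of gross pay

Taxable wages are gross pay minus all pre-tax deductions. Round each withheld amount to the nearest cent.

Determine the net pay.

Flexible spending account contribution: $22.97
SIMPLE IRA contribution: $2,403.76 × 0.0983 = $236.29
Pre-tax total = $22.97 + $236.29 = $259.26
Taxable wages = $2,403.76 − $259.26 = $2,144.50
Federal tax withheld: $2,144.50 × 0.1161 = $248.98
Municipal income tax: $2,144.50 × 0.02 = $42.89
State unemployment insurance (employee share): $2,403.76 × 0.007 = $16.83
SDI: $2,403.76 × 0.018 = $43.27
PFL insurance: $2,403.76 × 0.013 = $31.25
Total deductions = $22.97 + $236.29 + $248.98 + $42.89 + $16.83 + $43.27 + $31.25 = $642.48
Net pay = $2,403.76 − $642.48 = $1,761.28

$1,761.28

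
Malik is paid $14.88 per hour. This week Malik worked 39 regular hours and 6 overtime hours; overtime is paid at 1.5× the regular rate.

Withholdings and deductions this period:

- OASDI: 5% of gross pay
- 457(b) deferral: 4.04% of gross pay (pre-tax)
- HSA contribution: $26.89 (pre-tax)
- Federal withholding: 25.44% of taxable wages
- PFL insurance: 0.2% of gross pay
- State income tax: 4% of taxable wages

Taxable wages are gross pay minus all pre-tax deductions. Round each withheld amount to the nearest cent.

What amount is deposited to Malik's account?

$427.49

Regular pay: 39 × $14.88 = $580.32
Overtime pay: 6 × $14.88 × 1.5 = $133.92
Gross pay = $580.32 + $133.92 = $714.24
457(b) deferral: $714.24 × 0.0404 = $28.86
HSA contribution: $26.89
Pre-tax total = $28.86 + $26.89 = $55.75
Taxable wages = $714.24 − $55.75 = $658.49
Federal withholding: $658.49 × 0.2544 = $167.52
State income tax: $658.49 × 0.04 = $26.34
OASDI: $714.24 × 0.05 = $35.71
PFL insurance: $714.24 × 0.002 = $1.43
Total deductions = $28.86 + $26.89 + $167.52 + $26.34 + $35.71 + $1.43 = $286.75
Net pay = $714.24 − $286.75 = $427.49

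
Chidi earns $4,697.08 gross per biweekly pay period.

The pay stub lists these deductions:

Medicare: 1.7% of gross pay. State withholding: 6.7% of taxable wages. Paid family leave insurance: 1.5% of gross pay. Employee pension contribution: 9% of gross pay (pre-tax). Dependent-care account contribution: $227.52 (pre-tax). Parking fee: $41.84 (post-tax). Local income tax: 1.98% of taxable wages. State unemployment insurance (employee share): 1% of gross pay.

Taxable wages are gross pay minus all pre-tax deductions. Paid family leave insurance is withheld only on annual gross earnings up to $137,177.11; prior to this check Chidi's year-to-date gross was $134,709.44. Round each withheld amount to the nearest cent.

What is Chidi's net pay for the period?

$3,489.87

Dependent-care account contribution: $227.52
Employee pension contribution: $4,697.08 × 0.09 = $422.74
Pre-tax total = $227.52 + $422.74 = $650.26
Taxable wages = $4,697.08 − $650.26 = $4,046.82
Local income tax: $4,046.82 × 0.0198 = $80.13
State withholding: $4,046.82 × 0.067 = $271.14
Paid family leave insurance: only $137,177.11 − $134,709.44 = $2,467.67 of this check is subject → $2,467.67 × 0.015 = $37.02
State unemployment insurance (employee share): $4,697.08 × 0.01 = $46.97
Medicare: $4,697.08 × 0.017 = $79.85
Parking fee: $41.84
Total deductions = $227.52 + $422.74 + $80.13 + $271.14 + $37.02 + $46.97 + $79.85 + $41.84 = $1,207.21
Net pay = $4,697.08 − $1,207.21 = $3,489.87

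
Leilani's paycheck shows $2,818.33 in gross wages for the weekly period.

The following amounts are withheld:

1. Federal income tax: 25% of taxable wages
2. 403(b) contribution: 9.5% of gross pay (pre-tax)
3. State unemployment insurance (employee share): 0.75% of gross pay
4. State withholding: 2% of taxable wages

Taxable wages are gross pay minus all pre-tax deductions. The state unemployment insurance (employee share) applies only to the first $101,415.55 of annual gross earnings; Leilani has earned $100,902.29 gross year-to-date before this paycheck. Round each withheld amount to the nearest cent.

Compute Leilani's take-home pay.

403(b) contribution: $2,818.33 × 0.095 = $267.74
Taxable wages = $2,818.33 − $267.74 = $2,550.59
Federal income tax: $2,550.59 × 0.25 = $637.65
State withholding: $2,550.59 × 0.02 = $51.01
State unemployment insurance (employee share): only $101,415.55 − $100,902.29 = $513.26 of this check is subject → $513.26 × 0.0075 = $3.85
Total deductions = $267.74 + $637.65 + $51.01 + $3.85 = $960.25
Net pay = $2,818.33 − $960.25 = $1,858.08

$1,858.08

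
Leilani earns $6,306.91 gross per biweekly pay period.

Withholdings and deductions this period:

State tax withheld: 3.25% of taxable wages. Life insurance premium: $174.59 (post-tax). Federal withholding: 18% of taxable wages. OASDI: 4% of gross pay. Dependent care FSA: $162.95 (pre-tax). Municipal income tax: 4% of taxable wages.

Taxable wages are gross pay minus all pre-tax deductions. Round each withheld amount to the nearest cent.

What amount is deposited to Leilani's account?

Dependent care FSA: $162.95
Taxable wages = $6,306.91 − $162.95 = $6,143.96
State tax withheld: $6,143.96 × 0.0325 = $199.68
Municipal income tax: $6,143.96 × 0.04 = $245.76
Federal withholding: $6,143.96 × 0.18 = $1,105.91
OASDI: $6,306.91 × 0.04 = $252.28
Life insurance premium: $174.59
Total deductions = $162.95 + $199.68 + $245.76 + $1,105.91 + $252.28 + $174.59 = $2,141.17
Net pay = $6,306.91 − $2,141.17 = $4,165.74

$4,165.74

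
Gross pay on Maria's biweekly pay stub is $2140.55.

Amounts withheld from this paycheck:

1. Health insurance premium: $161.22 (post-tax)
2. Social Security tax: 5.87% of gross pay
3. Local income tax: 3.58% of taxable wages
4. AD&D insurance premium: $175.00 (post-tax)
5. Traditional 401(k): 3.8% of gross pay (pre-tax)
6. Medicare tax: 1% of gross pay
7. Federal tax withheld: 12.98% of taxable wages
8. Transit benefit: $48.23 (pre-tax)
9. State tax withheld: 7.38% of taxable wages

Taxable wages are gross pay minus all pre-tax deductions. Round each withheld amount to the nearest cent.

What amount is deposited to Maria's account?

$1046.27

Traditional 401(k): $2140.55 × 0.038 = $81.34
Transit benefit: $48.23
Pre-tax total = $81.34 + $48.23 = $129.57
Taxable wages = $2140.55 − $129.57 = $2010.98
Local income tax: $2010.98 × 0.0358 = $71.99
State tax withheld: $2010.98 × 0.0738 = $148.41
Federal tax withheld: $2010.98 × 0.1298 = $261.03
Medicare tax: $2140.55 × 0.01 = $21.41
Social Security tax: $2140.55 × 0.0587 = $125.65
AD&D insurance premium: $175.00
Health insurance premium: $161.22
Total deductions = $81.34 + $48.23 + $71.99 + $148.41 + $261.03 + $21.41 + $125.65 + $175.00 + $161.22 = $1094.28
Net pay = $2140.55 − $1094.28 = $1046.27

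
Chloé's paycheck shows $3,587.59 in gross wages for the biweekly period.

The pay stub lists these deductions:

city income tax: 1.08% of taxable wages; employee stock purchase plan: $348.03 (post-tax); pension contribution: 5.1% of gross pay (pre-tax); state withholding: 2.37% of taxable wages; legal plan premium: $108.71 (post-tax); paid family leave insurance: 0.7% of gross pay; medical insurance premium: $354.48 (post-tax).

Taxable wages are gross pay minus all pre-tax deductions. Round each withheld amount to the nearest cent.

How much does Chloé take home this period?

$2,450.83

Pension contribution: $3,587.59 × 0.051 = $182.97
Taxable wages = $3,587.59 − $182.97 = $3,404.62
City income tax: $3,404.62 × 0.0108 = $36.77
State withholding: $3,404.62 × 0.0237 = $80.69
Paid family leave insurance: $3,587.59 × 0.007 = $25.11
Employee stock purchase plan: $348.03
Legal plan premium: $108.71
Medical insurance premium: $354.48
Total deductions = $182.97 + $36.77 + $80.69 + $25.11 + $348.03 + $108.71 + $354.48 = $1,136.76
Net pay = $3,587.59 − $1,136.76 = $2,450.83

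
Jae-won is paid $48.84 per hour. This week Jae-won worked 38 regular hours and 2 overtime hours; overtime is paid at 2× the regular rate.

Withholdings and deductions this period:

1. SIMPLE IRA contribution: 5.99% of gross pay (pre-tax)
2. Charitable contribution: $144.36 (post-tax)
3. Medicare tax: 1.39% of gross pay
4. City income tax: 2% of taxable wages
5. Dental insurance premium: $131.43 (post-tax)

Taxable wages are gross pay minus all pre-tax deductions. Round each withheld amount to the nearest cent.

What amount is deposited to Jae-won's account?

$1,585.54

Regular pay: 38 × $48.84 = $1,855.92
Overtime pay: 2 × $48.84 × 2 = $195.36
Gross pay = $1,855.92 + $195.36 = $2,051.28
SIMPLE IRA contribution: $2,051.28 × 0.0599 = $122.87
Taxable wages = $2,051.28 − $122.87 = $1,928.41
City income tax: $1,928.41 × 0.02 = $38.57
Medicare tax: $2,051.28 × 0.0139 = $28.51
Dental insurance premium: $131.43
Charitable contribution: $144.36
Total deductions = $122.87 + $38.57 + $28.51 + $131.43 + $144.36 = $465.74
Net pay = $2,051.28 − $465.74 = $1,585.54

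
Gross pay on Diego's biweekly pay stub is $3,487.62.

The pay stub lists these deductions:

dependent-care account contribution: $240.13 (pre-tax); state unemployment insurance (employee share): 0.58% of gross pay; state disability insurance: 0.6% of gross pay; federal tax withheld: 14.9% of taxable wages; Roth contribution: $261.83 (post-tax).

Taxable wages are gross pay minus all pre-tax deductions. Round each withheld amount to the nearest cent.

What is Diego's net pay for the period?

$2,460.62

Dependent-care account contribution: $240.13
Taxable wages = $3,487.62 − $240.13 = $3,247.49
Federal tax withheld: $3,247.49 × 0.149 = $483.88
State disability insurance: $3,487.62 × 0.006 = $20.93
State unemployment insurance (employee share): $3,487.62 × 0.0058 = $20.23
Roth contribution: $261.83
Total deductions = $240.13 + $483.88 + $20.93 + $20.23 + $261.83 = $1,027.00
Net pay = $3,487.62 − $1,027.00 = $2,460.62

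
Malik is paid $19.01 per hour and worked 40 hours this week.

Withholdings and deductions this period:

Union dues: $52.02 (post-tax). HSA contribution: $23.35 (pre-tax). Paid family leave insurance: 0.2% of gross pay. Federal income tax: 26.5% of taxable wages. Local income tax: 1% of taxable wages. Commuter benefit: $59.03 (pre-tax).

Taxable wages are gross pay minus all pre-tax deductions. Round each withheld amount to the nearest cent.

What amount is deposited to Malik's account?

Gross pay: 40 × $19.01 = $760.40
Commuter benefit: $59.03
HSA contribution: $23.35
Pre-tax total = $59.03 + $23.35 = $82.38
Taxable wages = $760.40 − $82.38 = $678.02
Local income tax: $678.02 × 0.01 = $6.78
Federal income tax: $678.02 × 0.265 = $179.68
Paid family leave insurance: $760.40 × 0.002 = $1.52
Union dues: $52.02
Total deductions = $59.03 + $23.35 + $6.78 + $179.68 + $1.52 + $52.02 = $322.38
Net pay = $760.40 − $322.38 = $438.02

$438.02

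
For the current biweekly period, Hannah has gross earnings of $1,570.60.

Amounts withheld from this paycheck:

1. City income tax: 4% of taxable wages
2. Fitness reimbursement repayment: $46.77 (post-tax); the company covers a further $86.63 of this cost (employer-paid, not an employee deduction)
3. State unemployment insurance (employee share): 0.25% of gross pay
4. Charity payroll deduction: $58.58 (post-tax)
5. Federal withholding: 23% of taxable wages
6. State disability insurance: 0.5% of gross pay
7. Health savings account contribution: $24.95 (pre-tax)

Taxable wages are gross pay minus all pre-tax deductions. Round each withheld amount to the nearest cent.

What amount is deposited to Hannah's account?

Health savings account contribution: $24.95
Taxable wages = $1,570.60 − $24.95 = $1,545.65
City income tax: $1,545.65 × 0.04 = $61.83
Federal withholding: $1,545.65 × 0.23 = $355.50
State disability insurance: $1,570.60 × 0.005 = $7.85
State unemployment insurance (employee share): $1,570.60 × 0.0025 = $3.93
Fitness reimbursement repayment: $46.77
Charity payroll deduction: $58.58
(Employer's $86.63 toward fitness reimbursement repayment is not withheld from the employee.)
Total deductions = $24.95 + $61.83 + $355.50 + $7.85 + $3.93 + $46.77 + $58.58 = $559.41
Net pay = $1,570.60 − $559.41 = $1,011.19

$1,011.19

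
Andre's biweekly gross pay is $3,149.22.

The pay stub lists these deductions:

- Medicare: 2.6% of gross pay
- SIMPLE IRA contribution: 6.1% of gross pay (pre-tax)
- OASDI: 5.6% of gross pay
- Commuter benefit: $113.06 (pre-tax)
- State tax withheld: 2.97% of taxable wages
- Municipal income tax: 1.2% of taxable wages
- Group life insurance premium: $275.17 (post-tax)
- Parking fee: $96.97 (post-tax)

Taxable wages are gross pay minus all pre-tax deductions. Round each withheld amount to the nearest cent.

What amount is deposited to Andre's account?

$2,095.08

Commuter benefit: $113.06
SIMPLE IRA contribution: $3,149.22 × 0.061 = $192.10
Pre-tax total = $113.06 + $192.10 = $305.16
Taxable wages = $3,149.22 − $305.16 = $2,844.06
Municipal income tax: $2,844.06 × 0.012 = $34.13
State tax withheld: $2,844.06 × 0.0297 = $84.47
OASDI: $3,149.22 × 0.056 = $176.36
Medicare: $3,149.22 × 0.026 = $81.88
Parking fee: $96.97
Group life insurance premium: $275.17
Total deductions = $113.06 + $192.10 + $34.13 + $84.47 + $176.36 + $81.88 + $96.97 + $275.17 = $1,054.14
Net pay = $3,149.22 − $1,054.14 = $2,095.08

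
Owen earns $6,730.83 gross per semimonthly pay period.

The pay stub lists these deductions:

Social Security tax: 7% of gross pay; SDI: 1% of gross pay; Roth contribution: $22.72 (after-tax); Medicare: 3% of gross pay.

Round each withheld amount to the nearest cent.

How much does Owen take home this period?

Medicare: $6,730.83 × 0.03 = $201.92
Social Security tax: $6,730.83 × 0.07 = $471.16
SDI: $6,730.83 × 0.01 = $67.31
Roth contribution: $22.72
Total deductions = $201.92 + $471.16 + $67.31 + $22.72 = $763.11
Net pay = $6,730.83 − $763.11 = $5,967.72

$5,967.72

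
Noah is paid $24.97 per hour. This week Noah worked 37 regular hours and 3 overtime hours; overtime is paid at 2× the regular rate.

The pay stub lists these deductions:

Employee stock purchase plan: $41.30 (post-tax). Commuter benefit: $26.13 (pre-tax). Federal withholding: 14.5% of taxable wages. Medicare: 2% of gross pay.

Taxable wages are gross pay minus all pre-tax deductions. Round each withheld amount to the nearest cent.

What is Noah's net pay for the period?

Regular pay: 37 × $24.97 = $923.89
Overtime pay: 3 × $24.97 × 2 = $149.82
Gross pay = $923.89 + $149.82 = $1,073.71
Commuter benefit: $26.13
Taxable wages = $1,073.71 − $26.13 = $1,047.58
Federal withholding: $1,047.58 × 0.145 = $151.90
Medicare: $1,073.71 × 0.02 = $21.47
Employee stock purchase plan: $41.30
Total deductions = $26.13 + $151.90 + $21.47 + $41.30 = $240.80
Net pay = $1,073.71 − $240.80 = $832.91

$832.91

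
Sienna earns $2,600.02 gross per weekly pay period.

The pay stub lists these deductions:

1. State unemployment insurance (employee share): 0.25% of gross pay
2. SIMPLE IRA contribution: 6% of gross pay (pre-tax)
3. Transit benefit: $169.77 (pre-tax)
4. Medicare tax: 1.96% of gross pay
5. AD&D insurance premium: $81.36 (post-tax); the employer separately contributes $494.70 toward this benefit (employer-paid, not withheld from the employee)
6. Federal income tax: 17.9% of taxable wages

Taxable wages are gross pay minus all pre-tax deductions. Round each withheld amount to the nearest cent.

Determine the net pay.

$1,728.34

Transit benefit: $169.77
SIMPLE IRA contribution: $2,600.02 × 0.06 = $156.00
Pre-tax total = $169.77 + $156.00 = $325.77
Taxable wages = $2,600.02 − $325.77 = $2,274.25
Federal income tax: $2,274.25 × 0.179 = $407.09
Medicare tax: $2,600.02 × 0.0196 = $50.96
State unemployment insurance (employee share): $2,600.02 × 0.0025 = $6.50
AD&D insurance premium: $81.36
(Employer's $494.70 toward AD&D insurance premium is not withheld from the employee.)
Total deductions = $169.77 + $156.00 + $407.09 + $50.96 + $6.50 + $81.36 = $871.68
Net pay = $2,600.02 − $871.68 = $1,728.34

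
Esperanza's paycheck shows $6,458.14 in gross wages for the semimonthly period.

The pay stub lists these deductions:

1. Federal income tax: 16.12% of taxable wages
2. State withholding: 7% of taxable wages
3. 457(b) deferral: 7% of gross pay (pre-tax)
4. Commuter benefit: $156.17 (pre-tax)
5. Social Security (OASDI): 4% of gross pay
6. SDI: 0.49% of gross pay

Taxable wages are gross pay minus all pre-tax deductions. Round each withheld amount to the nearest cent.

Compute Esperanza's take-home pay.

457(b) deferral: $6,458.14 × 0.07 = $452.07
Commuter benefit: $156.17
Pre-tax total = $452.07 + $156.17 = $608.24
Taxable wages = $6,458.14 − $608.24 = $5,849.90
Federal income tax: $5,849.90 × 0.1612 = $943.00
State withholding: $5,849.90 × 0.07 = $409.49
Social Security (OASDI): $6,458.14 × 0.04 = $258.33
SDI: $6,458.14 × 0.0049 = $31.64
Total deductions = $452.07 + $156.17 + $943.00 + $409.49 + $258.33 + $31.64 = $2,250.70
Net pay = $6,458.14 − $2,250.70 = $4,207.44

$4,207.44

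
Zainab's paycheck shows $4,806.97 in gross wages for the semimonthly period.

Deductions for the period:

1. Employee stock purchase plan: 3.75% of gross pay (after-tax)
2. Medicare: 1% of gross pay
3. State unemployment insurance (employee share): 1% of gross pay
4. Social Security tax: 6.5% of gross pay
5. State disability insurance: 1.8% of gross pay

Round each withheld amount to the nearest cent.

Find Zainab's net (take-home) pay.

Medicare: $4,806.97 × 0.01 = $48.07
State unemployment insurance (employee share): $4,806.97 × 0.01 = $48.07
Social Security tax: $4,806.97 × 0.065 = $312.45
State disability insurance: $4,806.97 × 0.018 = $86.53
Employee stock purchase plan: $4,806.97 × 0.0375 = $180.26
Total deductions = $48.07 + $48.07 + $312.45 + $86.53 + $180.26 = $675.38
Net pay = $4,806.97 − $675.38 = $4,131.59

$4,131.59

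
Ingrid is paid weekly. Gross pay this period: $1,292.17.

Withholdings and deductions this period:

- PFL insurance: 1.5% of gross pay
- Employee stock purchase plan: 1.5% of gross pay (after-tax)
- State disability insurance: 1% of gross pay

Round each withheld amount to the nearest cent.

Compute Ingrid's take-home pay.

PFL insurance: $1,292.17 × 0.015 = $19.38
State disability insurance: $1,292.17 × 0.01 = $12.92
Employee stock purchase plan: $1,292.17 × 0.015 = $19.38
Total deductions = $19.38 + $12.92 + $19.38 = $51.68
Net pay = $1,292.17 − $51.68 = $1,240.49

$1,240.49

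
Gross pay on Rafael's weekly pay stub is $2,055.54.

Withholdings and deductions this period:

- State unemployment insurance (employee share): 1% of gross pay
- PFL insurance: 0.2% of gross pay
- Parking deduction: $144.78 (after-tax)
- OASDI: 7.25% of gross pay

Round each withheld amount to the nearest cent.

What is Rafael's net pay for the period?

PFL insurance: $2,055.54 × 0.002 = $4.11
OASDI: $2,055.54 × 0.0725 = $149.03
State unemployment insurance (employee share): $2,055.54 × 0.01 = $20.56
Parking deduction: $144.78
Total deductions = $4.11 + $149.03 + $20.56 + $144.78 = $318.48
Net pay = $2,055.54 − $318.48 = $1,737.06

$1,737.06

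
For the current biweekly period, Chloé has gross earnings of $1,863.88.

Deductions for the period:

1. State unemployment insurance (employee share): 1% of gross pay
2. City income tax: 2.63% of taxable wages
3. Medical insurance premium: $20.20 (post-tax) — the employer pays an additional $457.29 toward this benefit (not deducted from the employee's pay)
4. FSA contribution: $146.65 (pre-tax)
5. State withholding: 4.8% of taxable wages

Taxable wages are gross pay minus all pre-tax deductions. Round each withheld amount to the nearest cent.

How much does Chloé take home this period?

$1,550.80

FSA contribution: $146.65
Taxable wages = $1,863.88 − $146.65 = $1,717.23
State withholding: $1,717.23 × 0.048 = $82.43
City income tax: $1,717.23 × 0.0263 = $45.16
State unemployment insurance (employee share): $1,863.88 × 0.01 = $18.64
Medical insurance premium: $20.20
(Employer's $457.29 toward medical insurance premium is not withheld from the employee.)
Total deductions = $146.65 + $82.43 + $45.16 + $18.64 + $20.20 = $313.08
Net pay = $1,863.88 − $313.08 = $1,550.80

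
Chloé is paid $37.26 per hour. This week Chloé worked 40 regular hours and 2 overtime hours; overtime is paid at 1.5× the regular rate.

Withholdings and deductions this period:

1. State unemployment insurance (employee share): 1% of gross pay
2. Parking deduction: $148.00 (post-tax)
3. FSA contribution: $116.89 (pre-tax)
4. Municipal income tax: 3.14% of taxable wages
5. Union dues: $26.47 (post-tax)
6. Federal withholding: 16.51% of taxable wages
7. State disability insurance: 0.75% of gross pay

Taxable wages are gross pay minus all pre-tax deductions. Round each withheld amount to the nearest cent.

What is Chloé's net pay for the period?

Regular pay: 40 × $37.26 = $1490.40
Overtime pay: 2 × $37.26 × 1.5 = $111.78
Gross pay = $1490.40 + $111.78 = $1602.18
FSA contribution: $116.89
Taxable wages = $1602.18 − $116.89 = $1485.29
Federal withholding: $1485.29 × 0.1651 = $245.22
Municipal income tax: $1485.29 × 0.0314 = $46.64
State unemployment insurance (employee share): $1602.18 × 0.01 = $16.02
State disability insurance: $1602.18 × 0.0075 = $12.02
Parking deduction: $148.00
Union dues: $26.47
Total deductions = $116.89 + $245.22 + $46.64 + $16.02 + $12.02 + $148.00 + $26.47 = $611.26
Net pay = $1602.18 − $611.26 = $990.92

$990.92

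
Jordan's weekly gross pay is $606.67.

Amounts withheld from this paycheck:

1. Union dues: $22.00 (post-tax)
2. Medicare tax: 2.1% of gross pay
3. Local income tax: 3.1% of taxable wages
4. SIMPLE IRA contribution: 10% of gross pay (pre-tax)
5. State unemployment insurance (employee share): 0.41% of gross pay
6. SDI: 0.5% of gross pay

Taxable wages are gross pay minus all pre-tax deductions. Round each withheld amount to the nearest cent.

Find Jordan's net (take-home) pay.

$488.81

SIMPLE IRA contribution: $606.67 × 0.1 = $60.67
Taxable wages = $606.67 − $60.67 = $546.00
Local income tax: $546.00 × 0.031 = $16.93
Medicare tax: $606.67 × 0.021 = $12.74
SDI: $606.67 × 0.005 = $3.03
State unemployment insurance (employee share): $606.67 × 0.0041 = $2.49
Union dues: $22.00
Total deductions = $60.67 + $16.93 + $12.74 + $3.03 + $2.49 + $22.00 = $117.86
Net pay = $606.67 − $117.86 = $488.81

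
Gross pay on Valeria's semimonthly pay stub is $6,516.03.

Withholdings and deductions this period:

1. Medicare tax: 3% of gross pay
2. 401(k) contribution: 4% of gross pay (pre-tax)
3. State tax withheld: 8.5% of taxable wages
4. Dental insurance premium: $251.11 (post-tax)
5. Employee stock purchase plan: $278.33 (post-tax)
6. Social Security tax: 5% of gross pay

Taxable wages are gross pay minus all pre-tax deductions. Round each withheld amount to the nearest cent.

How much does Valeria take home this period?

401(k) contribution: $6,516.03 × 0.04 = $260.64
Taxable wages = $6,516.03 − $260.64 = $6,255.39
State tax withheld: $6,255.39 × 0.085 = $531.71
Social Security tax: $6,516.03 × 0.05 = $325.80
Medicare tax: $6,516.03 × 0.03 = $195.48
Dental insurance premium: $251.11
Employee stock purchase plan: $278.33
Total deductions = $260.64 + $531.71 + $325.80 + $195.48 + $251.11 + $278.33 = $1,843.07
Net pay = $6,516.03 − $1,843.07 = $4,672.96

$4,672.96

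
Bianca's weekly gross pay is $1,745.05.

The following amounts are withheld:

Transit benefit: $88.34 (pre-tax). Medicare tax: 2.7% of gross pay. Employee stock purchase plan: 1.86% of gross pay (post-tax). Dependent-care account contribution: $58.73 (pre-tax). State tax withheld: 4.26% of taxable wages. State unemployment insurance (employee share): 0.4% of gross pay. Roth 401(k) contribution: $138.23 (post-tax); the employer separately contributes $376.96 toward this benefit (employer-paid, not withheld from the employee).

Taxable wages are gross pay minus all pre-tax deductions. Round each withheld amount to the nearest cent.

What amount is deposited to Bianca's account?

Dependent-care account contribution: $58.73
Transit benefit: $88.34
Pre-tax total = $58.73 + $88.34 = $147.07
Taxable wages = $1,745.05 − $147.07 = $1,597.98
State tax withheld: $1,597.98 × 0.0426 = $68.07
Medicare tax: $1,745.05 × 0.027 = $47.12
State unemployment insurance (employee share): $1,745.05 × 0.004 = $6.98
Roth 401(k) contribution: $138.23
Employee stock purchase plan: $1,745.05 × 0.0186 = $32.46
(Employer's $376.96 toward Roth 401(k) contribution is not withheld from the employee.)
Total deductions = $58.73 + $88.34 + $68.07 + $47.12 + $6.98 + $138.23 + $32.46 = $439.93
Net pay = $1,745.05 − $439.93 = $1,305.12

$1,305.12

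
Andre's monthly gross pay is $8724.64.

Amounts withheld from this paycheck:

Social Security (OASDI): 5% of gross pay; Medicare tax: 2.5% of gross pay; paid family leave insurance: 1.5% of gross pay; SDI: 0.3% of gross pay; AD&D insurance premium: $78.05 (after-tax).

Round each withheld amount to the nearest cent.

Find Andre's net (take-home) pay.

Social Security (OASDI): $8724.64 × 0.05 = $436.23
SDI: $8724.64 × 0.003 = $26.17
Paid family leave insurance: $8724.64 × 0.015 = $130.87
Medicare tax: $8724.64 × 0.025 = $218.12
AD&D insurance premium: $78.05
Total deductions = $436.23 + $26.17 + $130.87 + $218.12 + $78.05 = $889.44
Net pay = $8724.64 − $889.44 = $7835.20

$7835.20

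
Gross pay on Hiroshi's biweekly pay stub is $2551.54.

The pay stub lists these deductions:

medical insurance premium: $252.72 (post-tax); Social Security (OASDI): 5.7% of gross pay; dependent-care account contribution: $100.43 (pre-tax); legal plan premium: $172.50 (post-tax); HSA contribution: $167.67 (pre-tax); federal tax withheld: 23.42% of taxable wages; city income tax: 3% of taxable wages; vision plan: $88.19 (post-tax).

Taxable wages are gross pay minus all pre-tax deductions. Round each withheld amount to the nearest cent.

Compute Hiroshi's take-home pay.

Dependent-care account contribution: $100.43
HSA contribution: $167.67
Pre-tax total = $100.43 + $167.67 = $268.10
Taxable wages = $2551.54 − $268.10 = $2283.44
City income tax: $2283.44 × 0.03 = $68.50
Federal tax withheld: $2283.44 × 0.2342 = $534.78
Social Security (OASDI): $2551.54 × 0.057 = $145.44
Legal plan premium: $172.50
Medical insurance premium: $252.72
Vision plan: $88.19
Total deductions = $100.43 + $167.67 + $68.50 + $534.78 + $145.44 + $172.50 + $252.72 + $88.19 = $1530.23
Net pay = $2551.54 − $1530.23 = $1021.31

$1021.31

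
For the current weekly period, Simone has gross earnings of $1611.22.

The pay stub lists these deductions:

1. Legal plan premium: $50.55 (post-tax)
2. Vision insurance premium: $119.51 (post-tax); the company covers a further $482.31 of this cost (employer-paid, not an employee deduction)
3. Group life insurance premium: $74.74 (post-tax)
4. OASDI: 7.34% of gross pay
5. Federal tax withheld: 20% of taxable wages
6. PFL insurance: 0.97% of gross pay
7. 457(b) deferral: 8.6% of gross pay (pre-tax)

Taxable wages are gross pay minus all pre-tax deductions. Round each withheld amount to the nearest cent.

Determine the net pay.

$799.44

457(b) deferral: $1611.22 × 0.086 = $138.56
Taxable wages = $1611.22 − $138.56 = $1472.66
Federal tax withheld: $1472.66 × 0.2 = $294.53
PFL insurance: $1611.22 × 0.0097 = $15.63
OASDI: $1611.22 × 0.0734 = $118.26
Group life insurance premium: $74.74
Vision insurance premium: $119.51
Legal plan premium: $50.55
(Employer's $482.31 toward vision insurance premium is not withheld from the employee.)
Total deductions = $138.56 + $294.53 + $15.63 + $118.26 + $74.74 + $119.51 + $50.55 = $811.78
Net pay = $1611.22 − $811.78 = $799.44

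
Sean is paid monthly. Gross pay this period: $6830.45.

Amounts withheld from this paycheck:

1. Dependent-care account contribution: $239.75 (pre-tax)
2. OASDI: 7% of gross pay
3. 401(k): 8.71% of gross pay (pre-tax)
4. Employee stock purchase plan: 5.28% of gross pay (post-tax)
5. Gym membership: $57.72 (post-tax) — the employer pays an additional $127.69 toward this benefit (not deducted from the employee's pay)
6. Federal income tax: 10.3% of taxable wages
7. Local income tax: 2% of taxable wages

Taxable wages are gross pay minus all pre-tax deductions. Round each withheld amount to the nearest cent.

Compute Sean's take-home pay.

Dependent-care account contribution: $239.75
401(k): $6830.45 × 0.0871 = $594.93
Pre-tax total = $239.75 + $594.93 = $834.68
Taxable wages = $6830.45 − $834.68 = $5995.77
Federal income tax: $5995.77 × 0.103 = $617.56
Local income tax: $5995.77 × 0.02 = $119.92
OASDI: $6830.45 × 0.07 = $478.13
Employee stock purchase plan: $6830.45 × 0.0528 = $360.65
Gym membership: $57.72
(Employer's $127.69 toward gym membership is not withheld from the employee.)
Total deductions = $239.75 + $594.93 + $617.56 + $119.92 + $478.13 + $360.65 + $57.72 = $2468.66
Net pay = $6830.45 − $2468.66 = $4361.79

$4361.79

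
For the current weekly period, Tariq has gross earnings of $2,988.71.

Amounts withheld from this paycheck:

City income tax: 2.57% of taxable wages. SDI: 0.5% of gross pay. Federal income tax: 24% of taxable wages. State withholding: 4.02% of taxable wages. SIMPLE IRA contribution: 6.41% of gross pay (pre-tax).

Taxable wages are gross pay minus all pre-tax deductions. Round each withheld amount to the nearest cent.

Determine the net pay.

SIMPLE IRA contribution: $2,988.71 × 0.0641 = $191.58
Taxable wages = $2,988.71 − $191.58 = $2,797.13
City income tax: $2,797.13 × 0.0257 = $71.89
State withholding: $2,797.13 × 0.0402 = $112.44
Federal income tax: $2,797.13 × 0.24 = $671.31
SDI: $2,988.71 × 0.005 = $14.94
Total deductions = $191.58 + $71.89 + $112.44 + $671.31 + $14.94 = $1,062.16
Net pay = $2,988.71 − $1,062.16 = $1,926.55

$1,926.55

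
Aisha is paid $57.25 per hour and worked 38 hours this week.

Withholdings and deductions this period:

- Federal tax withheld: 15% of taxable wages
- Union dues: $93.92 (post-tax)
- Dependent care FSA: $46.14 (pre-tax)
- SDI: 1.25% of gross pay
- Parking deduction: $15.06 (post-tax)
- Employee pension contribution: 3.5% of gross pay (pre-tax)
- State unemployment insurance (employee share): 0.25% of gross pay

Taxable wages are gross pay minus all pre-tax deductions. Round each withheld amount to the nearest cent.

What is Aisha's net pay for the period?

$1,603.63

Gross pay: 38 × $57.25 = $2,175.50
Dependent care FSA: $46.14
Employee pension contribution: $2,175.50 × 0.035 = $76.14
Pre-tax total = $46.14 + $76.14 = $122.28
Taxable wages = $2,175.50 − $122.28 = $2,053.22
Federal tax withheld: $2,053.22 × 0.15 = $307.98
State unemployment insurance (employee share): $2,175.50 × 0.0025 = $5.44
SDI: $2,175.50 × 0.0125 = $27.19
Parking deduction: $15.06
Union dues: $93.92
Total deductions = $46.14 + $76.14 + $307.98 + $5.44 + $27.19 + $15.06 + $93.92 = $571.87
Net pay = $2,175.50 − $571.87 = $1,603.63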